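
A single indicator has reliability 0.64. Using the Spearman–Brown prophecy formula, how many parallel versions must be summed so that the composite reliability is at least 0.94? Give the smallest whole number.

9

k ≥ ρ*(1−ρ₁)/(ρ₁(1−ρ*)) = 0.94·0.36 / (0.64·0.06) = 8.812.
Smallest integer k = 9.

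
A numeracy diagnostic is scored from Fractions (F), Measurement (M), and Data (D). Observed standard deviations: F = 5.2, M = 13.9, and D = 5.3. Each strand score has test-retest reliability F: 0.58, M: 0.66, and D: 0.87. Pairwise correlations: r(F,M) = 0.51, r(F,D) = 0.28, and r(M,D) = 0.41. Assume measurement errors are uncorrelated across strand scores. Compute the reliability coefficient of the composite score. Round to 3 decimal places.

0.797

Var(F+M+D) = 5.2² + 13.9² + 5.3² + 2·[5.2·13.9·0.51 + 5.2·5.3·0.28 + 13.9·5.3·0.41] = 248.34 + 149.569 = 397.909.
Under uncorrelated errors the observed covariances equal the true-score covariances, so only the own-variance terms attenuate.
True-score variance = [5.2²·0.58 + 13.9²·0.66 + 5.3²·0.87] + 149.569 = 167.64 + 149.569 = 317.209.
Reliability = 317.209 / 397.909 = 0.797.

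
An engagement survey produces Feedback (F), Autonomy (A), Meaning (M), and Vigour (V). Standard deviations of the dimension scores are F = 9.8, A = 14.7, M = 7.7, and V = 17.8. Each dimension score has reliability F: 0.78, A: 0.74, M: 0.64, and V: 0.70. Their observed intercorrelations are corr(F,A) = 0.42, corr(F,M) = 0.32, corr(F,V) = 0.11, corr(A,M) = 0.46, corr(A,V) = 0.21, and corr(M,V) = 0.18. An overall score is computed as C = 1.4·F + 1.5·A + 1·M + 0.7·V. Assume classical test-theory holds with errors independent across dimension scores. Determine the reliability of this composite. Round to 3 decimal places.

0.848

Var(C) = 1.4²·9.8² + 1.5²·14.7² + 7.7² + 0.7²·17.8² + 2·[2.1·9.8·14.7·0.42 + 1.4·9.8·7.7·0.32 + 0.98·9.8·17.8·0.11 + 1.5·14.7·7.7·0.46 + 1.05·14.7·17.8·0.21 + 0.7·7.7·17.8·0.18] = 888.982 + 665.477 = 1554.46.
Under uncorrelated errors the observed covariances equal the true-score covariances, so only the own-variance terms attenuate.
True-score variance = [1.4²·9.8²·0.78 + 1.5²·14.7²·0.74 + 7.7²·0.64 + 0.7²·17.8²·0.70] + 665.477 = 653.238 + 665.477 = 1318.71.
Reliability = 1318.71 / 1554.46 = 0.848.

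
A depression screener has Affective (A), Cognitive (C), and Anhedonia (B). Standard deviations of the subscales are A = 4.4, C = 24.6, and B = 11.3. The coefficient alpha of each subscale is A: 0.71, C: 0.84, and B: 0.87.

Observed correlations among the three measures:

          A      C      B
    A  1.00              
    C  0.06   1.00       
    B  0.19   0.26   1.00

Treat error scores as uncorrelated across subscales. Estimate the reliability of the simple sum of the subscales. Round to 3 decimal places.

0.872

Var(A+C+B) = 4.4² + 24.6² + 11.3² + 2·[4.4·24.6·0.06 + 4.4·11.3·0.19 + 24.6·11.3·0.26] = 752.21 + 176.432 = 928.642.
Under uncorrelated errors the observed covariances equal the true-score covariances, so only the own-variance terms attenuate.
True-score variance = [4.4²·0.71 + 24.6²·0.84 + 11.3²·0.87] + 176.432 = 633.17 + 176.432 = 809.602.
Reliability = 809.602 / 928.642 = 0.872.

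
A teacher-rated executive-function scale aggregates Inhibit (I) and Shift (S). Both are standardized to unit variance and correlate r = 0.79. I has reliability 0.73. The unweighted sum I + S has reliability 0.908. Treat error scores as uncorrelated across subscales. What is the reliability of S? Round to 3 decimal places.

0.941

Var(I+S) = 2 + 2·0.79 = 3.580.
True-score variance = ρ_I + ρ_S + 2·0.79, so 0.908 = (0.73 + ρ_S + 1.58) / 3.580.
ρ_S = 0.908·3.580 − 0.73 − 1.58 = 0.941.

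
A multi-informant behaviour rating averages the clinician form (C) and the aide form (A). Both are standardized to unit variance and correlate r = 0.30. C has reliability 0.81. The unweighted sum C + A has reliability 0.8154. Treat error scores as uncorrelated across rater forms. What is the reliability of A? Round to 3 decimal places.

0.710

Var(C+A) = 2 + 2·0.30 = 2.600.
True-score variance = ρ_C + ρ_A + 2·0.30, so 0.8154 = (0.81 + ρ_A + 0.60) / 2.600.
ρ_A = 0.8154·2.600 − 0.81 − 0.60 = 0.710.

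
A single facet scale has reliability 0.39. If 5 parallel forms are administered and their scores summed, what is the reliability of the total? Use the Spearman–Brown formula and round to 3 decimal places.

ρ_k = kρ / (1 + (k−1)ρ) = 5·0.39 / (1 + 4·0.39) = 1.950 / 2.560 = 0.762.

0.762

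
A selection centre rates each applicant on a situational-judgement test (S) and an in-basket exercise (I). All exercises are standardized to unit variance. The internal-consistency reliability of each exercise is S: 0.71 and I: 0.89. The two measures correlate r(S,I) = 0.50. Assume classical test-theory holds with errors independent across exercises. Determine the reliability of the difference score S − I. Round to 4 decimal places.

Var(S−I) = 1 + 1 − 2·0.50 = 2 − 1 = 1.
With uncorrelated errors the cross-covariances are all true-score covariance, so they carry over unchanged; only the diagonal terms shrink to ρᵢσᵢ².
True-score variance = [0.71 + 0.89] − 1 = 1.6 − 1 = 0.6.
Reliability = 0.6 / 1 = 0.6000.

0.6000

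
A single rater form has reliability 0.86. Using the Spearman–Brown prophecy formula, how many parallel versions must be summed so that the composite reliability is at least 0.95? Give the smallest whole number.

k ≥ ρ*(1−ρ₁)/(ρ₁(1−ρ*)) = 0.95·0.14 / (0.86·0.05) = 3.093.
Smallest integer k = 4.

4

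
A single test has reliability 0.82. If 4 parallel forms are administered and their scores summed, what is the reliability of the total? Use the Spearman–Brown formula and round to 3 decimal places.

0.948

ρ_k = kρ / (1 + (k−1)ρ) = 4·0.82 / (1 + 3·0.82) = 3.280 / 3.460 = 0.948.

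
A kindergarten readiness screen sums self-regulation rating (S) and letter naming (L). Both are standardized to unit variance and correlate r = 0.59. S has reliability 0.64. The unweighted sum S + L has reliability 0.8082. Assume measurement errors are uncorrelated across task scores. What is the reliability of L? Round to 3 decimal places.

0.750

Var(S+L) = 2 + 2·0.59 = 3.180.
True-score variance = ρ_S + ρ_L + 2·0.59, so 0.8082 = (0.64 + ρ_L + 1.18) / 3.180.
ρ_L = 0.8082·3.180 − 0.64 − 1.18 = 0.750.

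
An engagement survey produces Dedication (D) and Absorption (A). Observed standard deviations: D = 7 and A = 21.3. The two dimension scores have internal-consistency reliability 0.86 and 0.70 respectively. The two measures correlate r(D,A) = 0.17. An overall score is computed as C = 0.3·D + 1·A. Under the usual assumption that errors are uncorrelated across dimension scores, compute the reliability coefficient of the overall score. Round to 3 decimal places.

Var(C) = 0.3²·7² + 21.3² + 2·[0.3·7·21.3·0.17] = 458.1 + 15.2082 = 473.308.
With uncorrelated errors the cross-covariances are all true-score covariance, so they carry over unchanged; only the diagonal terms shrink to ρᵢσᵢ².
True-score variance = [0.3²·7²·0.86 + 21.3²·0.70] + 15.2082 = 321.376 + 15.2082 = 336.584.
Reliability = 336.584 / 473.308 = 0.711.

0.711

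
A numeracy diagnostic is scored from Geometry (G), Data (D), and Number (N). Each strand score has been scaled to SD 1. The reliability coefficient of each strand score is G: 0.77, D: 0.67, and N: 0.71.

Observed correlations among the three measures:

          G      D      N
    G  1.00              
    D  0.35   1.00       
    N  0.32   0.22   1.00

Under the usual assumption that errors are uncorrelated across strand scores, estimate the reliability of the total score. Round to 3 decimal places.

Var(G+D+N) = 3 + 2·[0.35 + 0.32 + 0.22] = 3 + 1.78 = 4.78.
With uncorrelated errors the cross-covariances are all true-score covariance, so they carry over unchanged; only the diagonal terms shrink to ρᵢσᵢ².
True-score variance = [0.77 + 0.67 + 0.71] + 1.78 = 2.15 + 1.78 = 3.93.
Reliability = 3.93 / 4.78 = 0.822.

0.822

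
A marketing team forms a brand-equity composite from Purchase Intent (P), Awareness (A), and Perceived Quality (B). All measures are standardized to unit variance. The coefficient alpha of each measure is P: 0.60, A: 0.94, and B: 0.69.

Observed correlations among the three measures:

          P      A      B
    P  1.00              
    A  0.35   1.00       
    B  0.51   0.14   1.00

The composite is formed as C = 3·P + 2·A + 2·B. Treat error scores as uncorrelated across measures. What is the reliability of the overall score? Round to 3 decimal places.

Var(C) = 3² + 2² + 2² + 2·[6·0.35 + 6·0.51 + 4·0.14] = 17 + 11.44 = 28.44.
Under uncorrelated errors the observed covariances equal the true-score covariances, so only the own-variance terms attenuate.
True-score variance = [3²·0.60 + 2²·0.94 + 2²·0.69] + 11.44 = 11.92 + 11.44 = 23.36.
Reliability = 23.36 / 28.44 = 0.821.

0.821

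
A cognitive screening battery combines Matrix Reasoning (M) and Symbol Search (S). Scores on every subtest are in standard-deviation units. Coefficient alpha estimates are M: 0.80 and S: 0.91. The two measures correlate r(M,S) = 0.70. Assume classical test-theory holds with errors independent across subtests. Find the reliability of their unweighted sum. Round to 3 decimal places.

Var(M+S) = 2 + 2·[0.70] = 2 + 1.4 = 3.4.
Because errors are independent across components, Cov(Tᵢ,Tⱼ) = Cov(Xᵢ,Xⱼ); the off-diagonal part of the true-score variance is the same as above.
True-score variance = [0.80 + 0.91] + 1.4 = 1.71 + 1.4 = 3.11.
Reliability = 3.11 / 3.4 = 0.915.

0.915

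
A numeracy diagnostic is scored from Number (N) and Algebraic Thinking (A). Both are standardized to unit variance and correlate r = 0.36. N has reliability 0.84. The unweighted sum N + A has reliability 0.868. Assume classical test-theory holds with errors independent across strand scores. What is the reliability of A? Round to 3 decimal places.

Var(N+A) = 2 + 2·0.36 = 2.720.
True-score variance = ρ_N + ρ_A + 2·0.36, so 0.868 = (0.84 + ρ_A + 0.72) / 2.720.
ρ_A = 0.868·2.720 − 0.84 − 0.72 = 0.801.

0.801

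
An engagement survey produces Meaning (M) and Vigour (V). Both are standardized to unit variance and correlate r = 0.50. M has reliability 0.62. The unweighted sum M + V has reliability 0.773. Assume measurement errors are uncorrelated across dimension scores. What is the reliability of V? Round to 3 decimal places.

0.699

Var(M+V) = 2 + 2·0.50 = 3.000.
True-score variance = ρ_M + ρ_V + 2·0.50, so 0.773 = (0.62 + ρ_V + 1.00) / 3.000.
ρ_V = 0.773·3.000 − 0.62 − 1.00 = 0.699.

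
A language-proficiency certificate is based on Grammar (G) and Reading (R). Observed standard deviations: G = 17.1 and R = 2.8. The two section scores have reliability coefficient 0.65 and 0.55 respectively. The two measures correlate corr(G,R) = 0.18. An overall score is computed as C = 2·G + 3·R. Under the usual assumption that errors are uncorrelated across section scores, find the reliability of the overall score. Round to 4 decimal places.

Var(C) = 2²·17.1² + 3²·2.8² + 2·[6·17.1·2.8·0.18] = 1240.2 + 103.421 = 1343.62.
Because errors are independent across components, Cov(Tᵢ,Tⱼ) = Cov(Xᵢ,Xⱼ); the off-diagonal part of the true-score variance is the same as above.
True-score variance = [2²·17.1²·0.65 + 3²·2.8²·0.55] + 103.421 = 799.074 + 103.421 = 902.495.
Reliability = 902.495 / 1343.62 = 0.6717.

0.6717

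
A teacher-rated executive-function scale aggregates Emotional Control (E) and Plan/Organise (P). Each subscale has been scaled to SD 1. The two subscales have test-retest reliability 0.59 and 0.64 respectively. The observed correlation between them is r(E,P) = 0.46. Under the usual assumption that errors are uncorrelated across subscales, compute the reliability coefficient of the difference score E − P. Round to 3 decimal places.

Var(E−P) = 1 + 1 − 2·0.46 = 2 − 0.92 = 1.08.
With uncorrelated errors the cross-covariances are all true-score covariance, so they carry over unchanged; only the diagonal terms shrink to ρᵢσᵢ².
True-score variance = [0.59 + 0.64] − 0.92 = 1.23 − 0.92 = 0.31.
Reliability = 0.31 / 1.08 = 0.287.

0.287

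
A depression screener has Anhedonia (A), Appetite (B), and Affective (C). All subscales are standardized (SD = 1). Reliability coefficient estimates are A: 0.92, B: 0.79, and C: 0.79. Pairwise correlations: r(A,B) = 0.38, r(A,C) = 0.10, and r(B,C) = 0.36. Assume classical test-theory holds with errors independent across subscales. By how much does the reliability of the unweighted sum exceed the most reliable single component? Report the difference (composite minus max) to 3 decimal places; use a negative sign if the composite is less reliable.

-0.027

Var(sum) = 3 + 1.68 = 4.68; true-score variance = 2.5 + 1.68 = 4.18; composite reliability = 0.8932.
Max component reliability = 0.9200.
Difference = 0.8932 − 0.9200 = -0.027.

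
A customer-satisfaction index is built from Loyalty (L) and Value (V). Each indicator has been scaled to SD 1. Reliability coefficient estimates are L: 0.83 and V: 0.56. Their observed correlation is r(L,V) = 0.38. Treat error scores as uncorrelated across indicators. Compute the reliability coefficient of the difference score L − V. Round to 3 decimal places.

0.508

Var(L−V) = 1 + 1 − 2·0.38 = 2 − 0.76 = 1.24.
Because errors are independent across components, Cov(Tᵢ,Tⱼ) = Cov(Xᵢ,Xⱼ); the off-diagonal part of the true-score variance is the same as above.
True-score variance = [0.83 + 0.56] − 0.76 = 1.39 − 0.76 = 0.63.
Reliability = 0.63 / 1.24 = 0.508.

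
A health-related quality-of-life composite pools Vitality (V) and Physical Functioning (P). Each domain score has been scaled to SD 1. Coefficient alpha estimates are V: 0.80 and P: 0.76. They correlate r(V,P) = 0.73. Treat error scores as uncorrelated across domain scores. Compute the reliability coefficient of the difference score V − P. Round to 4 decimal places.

0.1852

Var(V−P) = 1 + 1 − 2·0.73 = 2 − 1.46 = 0.54.
Because errors are independent across components, Cov(Tᵢ,Tⱼ) = Cov(Xᵢ,Xⱼ); the off-diagonal part of the true-score variance is the same as above.
True-score variance = [0.80 + 0.76] − 1.46 = 1.56 − 1.46 = 0.1.
Reliability = 0.1 / 0.54 = 0.1852.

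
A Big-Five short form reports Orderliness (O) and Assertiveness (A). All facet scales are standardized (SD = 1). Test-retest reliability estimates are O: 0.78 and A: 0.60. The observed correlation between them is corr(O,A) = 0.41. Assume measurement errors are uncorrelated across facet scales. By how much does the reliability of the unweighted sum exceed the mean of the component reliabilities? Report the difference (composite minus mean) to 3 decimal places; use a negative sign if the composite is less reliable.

0.090

Var(sum) = 2 + 0.82 = 2.82; true-score variance = 1.38 + 0.82 = 2.2; composite reliability = 0.7801.
Mean component reliability = 0.6900.
Difference = 0.7801 − 0.6900 = 0.090.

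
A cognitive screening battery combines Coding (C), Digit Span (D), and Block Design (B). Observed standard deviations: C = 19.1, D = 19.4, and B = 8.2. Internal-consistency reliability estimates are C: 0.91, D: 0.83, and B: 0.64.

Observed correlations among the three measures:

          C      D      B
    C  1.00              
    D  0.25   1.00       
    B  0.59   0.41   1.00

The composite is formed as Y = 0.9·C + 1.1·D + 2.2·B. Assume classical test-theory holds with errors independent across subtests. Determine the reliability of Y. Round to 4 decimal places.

Var(Y) = 0.9²·19.1² + 1.1²·19.4² + 2.2²·8.2² + 2·[0.99·19.1·19.4·0.25 + 1.98·19.1·8.2·0.59 + 2.42·19.4·8.2·0.41] = 1076.33 + 865.023 = 1941.36.
With uncorrelated errors the cross-covariances are all true-score covariance, so they carry over unchanged; only the diagonal terms shrink to ρᵢσᵢ².
True-score variance = [0.9²·19.1²·0.91 + 1.1²·19.4²·0.83 + 2.2²·8.2²·0.64] + 865.023 = 855.162 + 865.023 = 1720.19.
Reliability = 1720.19 / 1941.36 = 0.8861.

0.8861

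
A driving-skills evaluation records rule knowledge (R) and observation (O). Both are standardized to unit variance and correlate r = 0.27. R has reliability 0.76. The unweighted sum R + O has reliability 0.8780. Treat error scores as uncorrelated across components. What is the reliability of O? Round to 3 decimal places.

Var(R+O) = 2 + 2·0.27 = 2.540.
True-score variance = ρ_R + ρ_O + 2·0.27, so 0.8780 = (0.76 + ρ_O + 0.54) / 2.540.
ρ_O = 0.8780·2.540 − 0.76 − 0.54 = 0.930.

0.930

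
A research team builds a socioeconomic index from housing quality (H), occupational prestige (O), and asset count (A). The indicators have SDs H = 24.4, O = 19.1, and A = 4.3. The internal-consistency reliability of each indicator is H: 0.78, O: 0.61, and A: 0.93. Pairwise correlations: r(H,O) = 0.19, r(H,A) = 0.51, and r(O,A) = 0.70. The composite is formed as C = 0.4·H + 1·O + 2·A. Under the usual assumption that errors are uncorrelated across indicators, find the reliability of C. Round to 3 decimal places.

Var(C) = 0.4²·24.4² + 19.1² + 2²·4.3² + 2·[0.4·24.4·19.1·0.19 + 0.8·24.4·4.3·0.51 + 2·19.1·4.3·0.70] = 534.028 + 386.417 = 920.444.
Under uncorrelated errors the observed covariances equal the true-score covariances, so only the own-variance terms attenuate.
True-score variance = [0.4²·24.4²·0.78 + 19.1²·0.61 + 2²·4.3²·0.93] + 386.417 = 365.618 + 386.417 = 752.035.
Reliability = 752.035 / 920.444 = 0.817.

0.817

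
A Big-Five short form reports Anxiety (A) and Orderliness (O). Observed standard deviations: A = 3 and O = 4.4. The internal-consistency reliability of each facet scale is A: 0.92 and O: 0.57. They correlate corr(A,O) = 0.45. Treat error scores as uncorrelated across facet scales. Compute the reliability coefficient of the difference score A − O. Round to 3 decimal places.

0.451

Var(A−O) = 3² + 4.4² − 2·3·4.4·0.45 = 28.36 − 11.88 = 16.48.
Under uncorrelated errors the observed covariances equal the true-score covariances, so only the own-variance terms attenuate.
True-score variance = [3²·0.92 + 4.4²·0.57] − 11.88 = 19.3152 − 11.88 = 7.4352.
Reliability = 7.4352 / 16.48 = 0.451.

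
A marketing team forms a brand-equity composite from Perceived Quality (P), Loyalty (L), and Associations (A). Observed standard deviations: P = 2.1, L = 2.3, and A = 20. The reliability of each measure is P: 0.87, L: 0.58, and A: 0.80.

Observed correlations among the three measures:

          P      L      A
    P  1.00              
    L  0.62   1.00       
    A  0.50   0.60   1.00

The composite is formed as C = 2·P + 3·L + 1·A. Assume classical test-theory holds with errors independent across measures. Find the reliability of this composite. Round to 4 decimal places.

0.8638

Var(C) = 2²·2.1² + 3²·2.3² + 20² + 2·[6·2.1·2.3·0.62 + 2·2.1·20·0.50 + 3·2.3·20·0.60] = 465.25 + 285.535 = 750.785.
With uncorrelated errors the cross-covariances are all true-score covariance, so they carry over unchanged; only the diagonal terms shrink to ρᵢσᵢ².
True-score variance = [2²·2.1²·0.87 + 3²·2.3²·0.58 + 20²·0.80] + 285.535 = 362.961 + 285.535 = 648.496.
Reliability = 648.496 / 750.785 = 0.8638.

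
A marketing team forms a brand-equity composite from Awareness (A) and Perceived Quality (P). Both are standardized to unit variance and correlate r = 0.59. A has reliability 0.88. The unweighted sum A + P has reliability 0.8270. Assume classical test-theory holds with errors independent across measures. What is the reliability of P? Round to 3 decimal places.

Var(A+P) = 2 + 2·0.59 = 3.180.
True-score variance = ρ_A + ρ_P + 2·0.59, so 0.8270 = (0.88 + ρ_P + 1.18) / 3.180.
ρ_P = 0.8270·3.180 − 0.88 − 1.18 = 0.570.

0.570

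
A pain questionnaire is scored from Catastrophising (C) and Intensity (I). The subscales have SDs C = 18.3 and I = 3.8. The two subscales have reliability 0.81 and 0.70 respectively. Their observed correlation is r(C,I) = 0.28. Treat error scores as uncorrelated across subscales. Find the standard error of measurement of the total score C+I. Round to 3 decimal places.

Var(total) = 349.33 + 38.9424 = 388.272.
True-score variance = 281.369 + 38.9424 = 320.311, so reliability = 0.8250.
Error variance = 388.272 − 320.311 = 67.9611; SEM = √67.9611 = 8.244.

8.244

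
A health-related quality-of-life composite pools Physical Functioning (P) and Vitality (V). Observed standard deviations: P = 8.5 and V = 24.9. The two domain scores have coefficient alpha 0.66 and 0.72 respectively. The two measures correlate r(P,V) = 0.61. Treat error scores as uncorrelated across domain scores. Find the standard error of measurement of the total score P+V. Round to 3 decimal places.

14.077

Var(total) = 692.26 + 258.213 = 950.473.
True-score variance = 494.092 + 258.213 = 752.305, so reliability = 0.7915.
Error variance = 950.473 − 752.305 = 198.168; SEM = √198.168 = 14.077.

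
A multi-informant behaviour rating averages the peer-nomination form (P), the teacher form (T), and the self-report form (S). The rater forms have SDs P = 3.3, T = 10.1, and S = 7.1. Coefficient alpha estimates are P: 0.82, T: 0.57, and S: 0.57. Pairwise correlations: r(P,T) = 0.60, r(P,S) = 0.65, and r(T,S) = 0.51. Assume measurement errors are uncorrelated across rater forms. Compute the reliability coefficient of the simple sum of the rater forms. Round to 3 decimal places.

Var(P+T+S) = 3.3² + 10.1² + 7.1² + 2·[3.3·10.1·0.60 + 3.3·7.1·0.65 + 10.1·7.1·0.51] = 163.31 + 143.599 = 306.909.
Because errors are independent across components, Cov(Tᵢ,Tⱼ) = Cov(Xᵢ,Xⱼ); the off-diagonal part of the true-score variance is the same as above.
True-score variance = [3.3²·0.82 + 10.1²·0.57 + 7.1²·0.57] + 143.599 = 95.8092 + 143.599 = 239.408.
Reliability = 239.408 / 306.909 = 0.780.

0.780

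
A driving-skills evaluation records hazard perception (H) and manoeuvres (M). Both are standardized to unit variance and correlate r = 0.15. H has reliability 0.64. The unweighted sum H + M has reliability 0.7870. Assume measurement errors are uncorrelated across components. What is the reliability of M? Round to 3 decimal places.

0.870

Var(H+M) = 2 + 2·0.15 = 2.300.
True-score variance = ρ_H + ρ_M + 2·0.15, so 0.7870 = (0.64 + ρ_M + 0.30) / 2.300.
ρ_M = 0.7870·2.300 − 0.64 − 0.30 = 0.870.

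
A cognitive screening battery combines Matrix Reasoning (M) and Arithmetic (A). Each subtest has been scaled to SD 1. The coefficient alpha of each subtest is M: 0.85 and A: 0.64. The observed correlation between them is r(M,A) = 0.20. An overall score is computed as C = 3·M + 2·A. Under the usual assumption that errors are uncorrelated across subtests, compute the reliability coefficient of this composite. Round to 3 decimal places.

0.819

Var(C) = 3² + 2² + 2·[6·0.20] = 13 + 2.4 = 15.4.
Under uncorrelated errors the observed covariances equal the true-score covariances, so only the own-variance terms attenuate.
True-score variance = [3²·0.85 + 2²·0.64] + 2.4 = 10.21 + 2.4 = 12.61.
Reliability = 12.61 / 15.4 = 0.819.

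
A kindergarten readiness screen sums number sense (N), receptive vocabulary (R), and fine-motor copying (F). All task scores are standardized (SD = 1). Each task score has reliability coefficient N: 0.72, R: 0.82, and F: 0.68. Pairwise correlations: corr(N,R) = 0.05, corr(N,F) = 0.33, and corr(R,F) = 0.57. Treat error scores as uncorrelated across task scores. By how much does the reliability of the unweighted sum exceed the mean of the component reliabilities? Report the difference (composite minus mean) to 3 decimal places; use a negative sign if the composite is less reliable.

Var(sum) = 3 + 1.9 = 4.9; true-score variance = 2.22 + 1.9 = 4.12; composite reliability = 0.8408.
Mean component reliability = 0.7400.
Difference = 0.8408 − 0.7400 = 0.101.

0.101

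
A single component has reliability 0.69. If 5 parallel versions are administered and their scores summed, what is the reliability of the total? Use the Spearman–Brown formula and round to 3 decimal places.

0.918

ρ_k = kρ / (1 + (k−1)ρ) = 5·0.69 / (1 + 4·0.69) = 3.450 / 3.760 = 0.918.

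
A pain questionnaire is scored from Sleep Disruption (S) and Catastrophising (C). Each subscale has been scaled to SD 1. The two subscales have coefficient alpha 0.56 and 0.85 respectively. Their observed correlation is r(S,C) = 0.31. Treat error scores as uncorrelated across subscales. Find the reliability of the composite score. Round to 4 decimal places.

Var(S+C) = 2 + 2·[0.31] = 2 + 0.62 = 2.62.
With uncorrelated errors the cross-covariances are all true-score covariance, so they carry over unchanged; only the diagonal terms shrink to ρᵢσᵢ².
True-score variance = [0.56 + 0.85] + 0.62 = 1.41 + 0.62 = 2.03.
Reliability = 2.03 / 2.62 = 0.7748.

0.7748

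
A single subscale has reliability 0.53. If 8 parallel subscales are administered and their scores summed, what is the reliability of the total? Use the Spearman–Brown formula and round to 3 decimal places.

ρ_k = kρ / (1 + (k−1)ρ) = 8·0.53 / (1 + 7·0.53) = 4.240 / 4.710 = 0.900.

0.900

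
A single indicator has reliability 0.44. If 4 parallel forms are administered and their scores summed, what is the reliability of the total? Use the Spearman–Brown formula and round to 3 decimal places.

ρ_k = kρ / (1 + (k−1)ρ) = 4·0.44 / (1 + 3·0.44) = 1.760 / 2.320 = 0.759.

0.759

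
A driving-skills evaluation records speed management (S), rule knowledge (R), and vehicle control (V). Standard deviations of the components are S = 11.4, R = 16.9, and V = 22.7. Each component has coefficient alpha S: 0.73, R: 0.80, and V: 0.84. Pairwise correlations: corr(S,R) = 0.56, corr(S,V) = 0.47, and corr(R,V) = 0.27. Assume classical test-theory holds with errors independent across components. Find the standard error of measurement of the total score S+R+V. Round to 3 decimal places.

13.216

Var(total) = 930.86 + 666.193 = 1597.05.
True-score variance = 756.202 + 666.193 = 1422.39, so reliability = 0.8906.
Error variance = 1597.05 − 1422.39 = 174.658; SEM = √174.658 = 13.216.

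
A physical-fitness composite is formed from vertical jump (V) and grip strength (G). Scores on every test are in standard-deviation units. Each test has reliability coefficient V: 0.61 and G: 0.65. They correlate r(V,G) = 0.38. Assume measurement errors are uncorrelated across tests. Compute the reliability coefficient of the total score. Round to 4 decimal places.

0.7319

Var(V+G) = 2 + 2·[0.38] = 2 + 0.76 = 2.76.
Under uncorrelated errors the observed covariances equal the true-score covariances, so only the own-variance terms attenuate.
True-score variance = [0.61 + 0.65] + 0.76 = 1.26 + 0.76 = 2.02.
Reliability = 2.02 / 2.76 = 0.7319.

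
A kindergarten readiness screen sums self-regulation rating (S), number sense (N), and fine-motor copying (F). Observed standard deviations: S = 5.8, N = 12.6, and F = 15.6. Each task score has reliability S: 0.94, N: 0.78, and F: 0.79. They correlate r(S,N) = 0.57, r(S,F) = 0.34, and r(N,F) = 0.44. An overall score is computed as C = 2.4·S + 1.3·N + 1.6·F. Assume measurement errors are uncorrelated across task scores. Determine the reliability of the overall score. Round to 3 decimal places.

Var(C) = 2.4²·5.8² + 1.3²·12.6² + 1.6²·15.6² + 2·[3.12·5.8·12.6·0.57 + 3.84·5.8·15.6·0.34 + 2.08·12.6·15.6·0.44] = 1085.07 + 855.976 = 1941.05.
Because errors are independent across components, Cov(Tᵢ,Tⱼ) = Cov(Xᵢ,Xⱼ); the off-diagonal part of the true-score variance is the same as above.
True-score variance = [2.4²·5.8²·0.94 + 1.3²·12.6²·0.78 + 1.6²·15.6²·0.79] + 855.976 = 883.589 + 855.976 = 1739.56.
Reliability = 1739.56 / 1941.05 = 0.896.

0.896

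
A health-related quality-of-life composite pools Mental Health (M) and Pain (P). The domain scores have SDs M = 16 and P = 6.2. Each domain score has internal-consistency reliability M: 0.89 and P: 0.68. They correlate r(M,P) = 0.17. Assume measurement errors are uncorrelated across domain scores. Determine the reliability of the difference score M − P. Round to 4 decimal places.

0.8448

Var(M−P) = 16² + 6.2² − 2·16·6.2·0.17 = 294.44 − 33.728 = 260.712.
With uncorrelated errors the cross-covariances are all true-score covariance, so they carry over unchanged; only the diagonal terms shrink to ρᵢσᵢ².
True-score variance = [16²·0.89 + 6.2²·0.68] − 33.728 = 253.979 − 33.728 = 220.251.
Reliability = 220.251 / 260.712 = 0.8448.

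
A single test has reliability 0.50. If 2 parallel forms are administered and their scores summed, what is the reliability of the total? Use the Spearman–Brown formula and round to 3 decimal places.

ρ_k = kρ / (1 + (k−1)ρ) = 2·0.50 / (1 + 1·0.50) = 1.000 / 1.500 = 0.667.

0.667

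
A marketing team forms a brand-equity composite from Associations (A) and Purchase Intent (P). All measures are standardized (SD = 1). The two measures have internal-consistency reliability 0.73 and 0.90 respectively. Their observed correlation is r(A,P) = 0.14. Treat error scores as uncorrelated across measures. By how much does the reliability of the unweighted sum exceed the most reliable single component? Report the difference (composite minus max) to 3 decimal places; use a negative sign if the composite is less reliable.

Var(sum) = 2 + 0.28 = 2.28; true-score variance = 1.63 + 0.28 = 1.91; composite reliability = 0.8377.
Max component reliability = 0.9000.
Difference = 0.8377 − 0.9000 = -0.062.

-0.062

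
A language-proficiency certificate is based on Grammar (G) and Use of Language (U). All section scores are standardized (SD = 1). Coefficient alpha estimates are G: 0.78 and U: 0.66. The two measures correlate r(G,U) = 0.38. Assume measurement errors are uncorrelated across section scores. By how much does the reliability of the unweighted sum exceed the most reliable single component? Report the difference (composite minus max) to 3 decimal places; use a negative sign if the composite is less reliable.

0.017

Var(sum) = 2 + 0.76 = 2.76; true-score variance = 1.44 + 0.76 = 2.2; composite reliability = 0.7971.
Max component reliability = 0.7800.
Difference = 0.7971 − 0.7800 = 0.017.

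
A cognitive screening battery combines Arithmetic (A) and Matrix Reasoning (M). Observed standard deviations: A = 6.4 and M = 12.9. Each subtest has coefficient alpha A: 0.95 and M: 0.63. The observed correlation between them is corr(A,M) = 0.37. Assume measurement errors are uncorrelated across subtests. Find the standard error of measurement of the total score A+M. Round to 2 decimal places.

7.98

Var(total) = 207.37 + 61.0944 = 268.464.
True-score variance = 143.75 + 61.0944 = 204.845, so reliability = 0.7630.
Error variance = 268.464 − 204.845 = 63.6197; SEM = √63.6197 = 7.98.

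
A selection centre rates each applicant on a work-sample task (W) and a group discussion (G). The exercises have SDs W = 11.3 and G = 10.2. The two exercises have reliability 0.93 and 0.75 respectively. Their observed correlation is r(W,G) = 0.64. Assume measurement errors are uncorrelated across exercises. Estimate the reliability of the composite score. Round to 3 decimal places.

0.908

Var(W+G) = 11.3² + 10.2² + 2·[11.3·10.2·0.64] = 231.73 + 147.533 = 379.263.
Under uncorrelated errors the observed covariances equal the true-score covariances, so only the own-variance terms attenuate.
True-score variance = [11.3²·0.93 + 10.2²·0.75] + 147.533 = 196.782 + 147.533 = 344.315.
Reliability = 344.315 / 379.263 = 0.908.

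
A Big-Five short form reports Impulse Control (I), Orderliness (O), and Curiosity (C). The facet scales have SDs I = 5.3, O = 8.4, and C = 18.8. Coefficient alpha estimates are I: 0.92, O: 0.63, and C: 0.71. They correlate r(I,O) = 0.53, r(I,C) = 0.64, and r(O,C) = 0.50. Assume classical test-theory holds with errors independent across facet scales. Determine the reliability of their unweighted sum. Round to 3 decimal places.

Var(I+O+C) = 5.3² + 8.4² + 18.8² + 2·[5.3·8.4·0.53 + 5.3·18.8·0.64 + 8.4·18.8·0.50] = 452.09 + 332.65 = 784.74.
Because errors are independent across components, Cov(Tᵢ,Tⱼ) = Cov(Xᵢ,Xⱼ); the off-diagonal part of the true-score variance is the same as above.
True-score variance = [5.3²·0.92 + 8.4²·0.63 + 18.8²·0.71] + 332.65 = 321.238 + 332.65 = 653.888.
Reliability = 653.888 / 784.74 = 0.833.

0.833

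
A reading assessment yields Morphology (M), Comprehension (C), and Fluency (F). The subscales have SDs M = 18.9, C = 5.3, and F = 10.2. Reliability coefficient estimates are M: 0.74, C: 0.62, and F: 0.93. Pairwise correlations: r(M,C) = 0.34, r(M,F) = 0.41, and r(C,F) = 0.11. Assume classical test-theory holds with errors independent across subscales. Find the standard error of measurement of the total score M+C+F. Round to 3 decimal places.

10.528

Var(total) = 489.34 + 238.088 = 727.428.
True-score variance = 378.508 + 238.088 = 616.597, so reliability = 0.8476.
Error variance = 727.428 − 616.597 = 110.832; SEM = √110.832 = 10.528.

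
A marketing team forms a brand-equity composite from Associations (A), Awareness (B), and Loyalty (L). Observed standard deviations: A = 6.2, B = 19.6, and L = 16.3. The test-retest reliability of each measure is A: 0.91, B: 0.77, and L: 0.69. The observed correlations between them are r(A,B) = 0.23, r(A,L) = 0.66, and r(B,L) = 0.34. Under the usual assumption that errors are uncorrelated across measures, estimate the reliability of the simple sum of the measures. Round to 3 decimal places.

0.841

Var(A+B+L) = 6.2² + 19.6² + 16.3² + 2·[6.2·19.6·0.23 + 6.2·16.3·0.66 + 19.6·16.3·0.34] = 688.29 + 406.545 = 1094.83.
Because errors are independent across components, Cov(Tᵢ,Tⱼ) = Cov(Xᵢ,Xⱼ); the off-diagonal part of the true-score variance is the same as above.
True-score variance = [6.2²·0.91 + 19.6²·0.77 + 16.3²·0.69] + 406.545 = 514.11 + 406.545 = 920.655.
Reliability = 920.655 / 1094.83 = 0.841.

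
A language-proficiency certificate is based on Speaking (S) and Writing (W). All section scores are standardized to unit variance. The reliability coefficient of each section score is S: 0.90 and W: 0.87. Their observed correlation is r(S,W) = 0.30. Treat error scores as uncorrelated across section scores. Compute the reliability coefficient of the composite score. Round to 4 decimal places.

0.9115

Var(S+W) = 2 + 2·[0.30] = 2 + 0.6 = 2.6.
Because errors are independent across components, Cov(Tᵢ,Tⱼ) = Cov(Xᵢ,Xⱼ); the off-diagonal part of the true-score variance is the same as above.
True-score variance = [0.90 + 0.87] + 0.6 = 1.77 + 0.6 = 2.37.
Reliability = 2.37 / 2.6 = 0.9115.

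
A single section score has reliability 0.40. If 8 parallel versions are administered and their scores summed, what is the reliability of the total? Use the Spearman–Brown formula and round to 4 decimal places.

ρ_k = kρ / (1 + (k−1)ρ) = 8·0.40 / (1 + 7·0.40) = 3.200 / 3.800 = 0.8421.

0.8421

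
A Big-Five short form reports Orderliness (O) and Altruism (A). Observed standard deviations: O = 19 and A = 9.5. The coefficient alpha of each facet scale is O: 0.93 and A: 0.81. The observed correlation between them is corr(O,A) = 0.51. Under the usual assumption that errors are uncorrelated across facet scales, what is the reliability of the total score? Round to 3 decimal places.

0.933

Var(O+A) = 19² + 9.5² + 2·[19·9.5·0.51] = 451.25 + 184.11 = 635.36.
With uncorrelated errors the cross-covariances are all true-score covariance, so they carry over unchanged; only the diagonal terms shrink to ρᵢσᵢ².
True-score variance = [19²·0.93 + 9.5²·0.81] + 184.11 = 408.833 + 184.11 = 592.943.
Reliability = 592.943 / 635.36 = 0.933.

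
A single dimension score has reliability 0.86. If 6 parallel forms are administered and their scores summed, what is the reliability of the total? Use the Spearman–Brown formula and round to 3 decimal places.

0.974

ρ_k = kρ / (1 + (k−1)ρ) = 6·0.86 / (1 + 5·0.86) = 5.160 / 5.300 = 0.974.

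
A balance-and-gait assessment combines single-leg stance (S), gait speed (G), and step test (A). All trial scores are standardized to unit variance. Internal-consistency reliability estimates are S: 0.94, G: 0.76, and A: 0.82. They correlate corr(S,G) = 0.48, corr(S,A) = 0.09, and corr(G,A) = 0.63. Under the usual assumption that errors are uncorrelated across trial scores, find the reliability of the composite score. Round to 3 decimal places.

Var(S+G+A) = 3 + 2·[0.48 + 0.09 + 0.63] = 3 + 2.4 = 5.4.
With uncorrelated errors the cross-covariances are all true-score covariance, so they carry over unchanged; only the diagonal terms shrink to ρᵢσᵢ².
True-score variance = [0.94 + 0.76 + 0.82] + 2.4 = 2.52 + 2.4 = 4.92.
Reliability = 4.92 / 5.4 = 0.911.

0.911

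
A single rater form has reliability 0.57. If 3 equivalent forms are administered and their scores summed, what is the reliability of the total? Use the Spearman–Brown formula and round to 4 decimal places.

0.7991

ρ_k = kρ / (1 + (k−1)ρ) = 3·0.57 / (1 + 2·0.57) = 1.710 / 2.140 = 0.7991.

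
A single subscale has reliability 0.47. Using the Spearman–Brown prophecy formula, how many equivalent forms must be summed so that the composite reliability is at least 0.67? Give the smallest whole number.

3

k ≥ ρ*(1−ρ₁)/(ρ₁(1−ρ*)) = 0.67·0.53 / (0.47·0.33) = 2.289.
Smallest integer k = 3.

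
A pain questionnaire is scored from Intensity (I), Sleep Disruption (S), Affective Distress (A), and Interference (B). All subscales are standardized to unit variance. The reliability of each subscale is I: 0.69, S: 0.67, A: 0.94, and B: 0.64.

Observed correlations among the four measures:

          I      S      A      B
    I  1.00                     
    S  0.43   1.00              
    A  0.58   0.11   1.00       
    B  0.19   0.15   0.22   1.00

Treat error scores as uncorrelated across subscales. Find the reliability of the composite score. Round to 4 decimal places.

Var(I+S+A+B) = 4 + 2·[0.43 + 0.58 + 0.19 + 0.11 + 0.15 + 0.22] = 4 + 3.36 = 7.36.
Because errors are independent across components, Cov(Tᵢ,Tⱼ) = Cov(Xᵢ,Xⱼ); the off-diagonal part of the true-score variance is the same as above.
True-score variance = [0.69 + 0.67 + 0.94 + 0.64] + 3.36 = 2.94 + 3.36 = 6.3.
Reliability = 6.3 / 7.36 = 0.8560.

0.8560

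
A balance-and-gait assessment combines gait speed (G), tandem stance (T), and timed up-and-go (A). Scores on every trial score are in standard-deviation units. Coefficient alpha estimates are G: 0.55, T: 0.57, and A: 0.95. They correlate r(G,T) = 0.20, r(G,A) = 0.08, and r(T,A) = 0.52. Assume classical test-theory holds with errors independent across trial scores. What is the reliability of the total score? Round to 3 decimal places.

0.798

Var(G+T+A) = 3 + 2·[0.20 + 0.08 + 0.52] = 3 + 1.6 = 4.6.
Because errors are independent across components, Cov(Tᵢ,Tⱼ) = Cov(Xᵢ,Xⱼ); the off-diagonal part of the true-score variance is the same as above.
True-score variance = [0.55 + 0.57 + 0.95] + 1.6 = 2.07 + 1.6 = 3.67.
Reliability = 3.67 / 4.6 = 0.798.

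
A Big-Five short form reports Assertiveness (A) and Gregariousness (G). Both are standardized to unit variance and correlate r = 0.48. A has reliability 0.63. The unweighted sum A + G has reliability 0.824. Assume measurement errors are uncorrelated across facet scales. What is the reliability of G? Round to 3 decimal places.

Var(A+G) = 2 + 2·0.48 = 2.960.
True-score variance = ρ_A + ρ_G + 2·0.48, so 0.824 = (0.63 + ρ_G + 0.96) / 2.960.
ρ_G = 0.824·2.960 − 0.63 − 0.96 = 0.849.

0.849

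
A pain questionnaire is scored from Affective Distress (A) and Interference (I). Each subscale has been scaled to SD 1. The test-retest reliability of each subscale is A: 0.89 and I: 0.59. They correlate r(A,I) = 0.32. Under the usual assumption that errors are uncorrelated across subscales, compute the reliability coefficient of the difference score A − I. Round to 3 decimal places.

Var(A−I) = 1 + 1 − 2·0.32 = 2 − 0.64 = 1.36.
Under uncorrelated errors the observed covariances equal the true-score covariances, so only the own-variance terms attenuate.
True-score variance = [0.89 + 0.59] − 0.64 = 1.48 − 0.64 = 0.84.
Reliability = 0.84 / 1.36 = 0.618.

0.618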